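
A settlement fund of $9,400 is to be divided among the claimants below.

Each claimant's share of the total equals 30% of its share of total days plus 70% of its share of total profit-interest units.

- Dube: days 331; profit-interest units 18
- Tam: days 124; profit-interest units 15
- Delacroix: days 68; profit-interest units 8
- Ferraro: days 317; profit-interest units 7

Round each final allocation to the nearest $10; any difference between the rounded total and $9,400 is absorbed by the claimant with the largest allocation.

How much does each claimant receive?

Dube: $3,590 · Tam: $2,470 · Delacroix: $1,320 · Ferraro: $2,020

Days total 840; profit-interest units total 48.
Composite weights (30% days + 70% profit-interest units): Dube 0.3807; Tam 0.2630; Delacroix 0.1410; Ferraro 0.2153.
Raw shares: Dube 3,578.71; Tam 2,472.54; Delacroix 1,324.95; Ferraro 2,023.80.
At nearest $10: Dube $3,580; Tam $2,470; Delacroix $1,320; Ferraro $2,020. Sum = $9,390.
Difference $9,400 − $9,390 = +$10 applied to largest allocation (Dube): Dube becomes $3,590.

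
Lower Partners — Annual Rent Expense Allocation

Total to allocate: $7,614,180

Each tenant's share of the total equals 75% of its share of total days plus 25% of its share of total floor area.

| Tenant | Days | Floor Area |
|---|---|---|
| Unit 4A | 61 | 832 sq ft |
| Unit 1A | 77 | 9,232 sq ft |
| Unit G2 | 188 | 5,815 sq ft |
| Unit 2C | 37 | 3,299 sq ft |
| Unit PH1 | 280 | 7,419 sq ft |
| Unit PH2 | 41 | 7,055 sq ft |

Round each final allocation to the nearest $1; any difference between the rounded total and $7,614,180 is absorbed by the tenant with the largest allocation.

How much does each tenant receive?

Unit 4A: $556,344 · Unit 1A: $1,165,077 · Unit G2: $1,898,519 · Unit 2C: $495,518 · Unit PH1: $2,757,348 · Unit PH2: $741,374

Days total 684; floor area total 33,652.
Combined weights (75% days + 25% floor area): Unit 4A 0.0731; Unit 1A 0.1530; Unit G2 0.2493; Unit 2C 0.0651; Unit PH1 0.3621; Unit PH2 0.0974.
Unrounded shares: Unit 4A 556,344.34; Unit 1A 1,165,077.34; Unit G2 1,898,518.60; Unit 2C 495,518.48; Unit PH1 2,757,346.90; Unit PH2 741,374.33.
Rounded to nearest $1: Unit 4A $556,344; Unit 1A $1,165,077; Unit G2 $1,898,519; Unit 2C $495,518; Unit PH1 $2,757,347; Unit PH2 $741,374. Sum = $7,614,179.
Difference $7,614,180 − $7,614,179 = +$1 applied to largest allocation (Unit PH1): Unit PH1 becomes $2,757,348.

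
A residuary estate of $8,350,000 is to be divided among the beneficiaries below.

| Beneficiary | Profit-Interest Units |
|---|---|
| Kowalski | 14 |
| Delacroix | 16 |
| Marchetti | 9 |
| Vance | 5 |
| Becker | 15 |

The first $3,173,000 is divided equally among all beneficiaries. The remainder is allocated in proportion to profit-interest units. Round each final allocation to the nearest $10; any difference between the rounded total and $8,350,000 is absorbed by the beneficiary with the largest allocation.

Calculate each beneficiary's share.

Kowalski: $1,863,040 | Delacroix: $2,038,530 | Marchetti: $1,424,310 | Vance: $1,073,330 | Becker: $1,950,790

Equal tier: $3,173,000 ÷ 5 = $634,600 apiece.
Remainder $5,177,000 by profit-interest units (total 59): Kowalski 1,228,440.68 → $1,228,440; Delacroix 1,403,932.20 → $1,403,930; Marchetti 789,711.86 → $789,710; Vance 438,728.81 → $438,730; Becker 1,316,186.44 → $1,316,190.
Totals: Kowalski $634,600 + $1,228,440 = $1,863,040; Delacroix $634,600 + $1,403,930 = $2,038,530; Marchetti $634,600 + $789,710 = $1,424,310; Vance $634,600 + $438,730 = $1,073,330; Becker $634,600 + $1,316,190 = $1,950,790.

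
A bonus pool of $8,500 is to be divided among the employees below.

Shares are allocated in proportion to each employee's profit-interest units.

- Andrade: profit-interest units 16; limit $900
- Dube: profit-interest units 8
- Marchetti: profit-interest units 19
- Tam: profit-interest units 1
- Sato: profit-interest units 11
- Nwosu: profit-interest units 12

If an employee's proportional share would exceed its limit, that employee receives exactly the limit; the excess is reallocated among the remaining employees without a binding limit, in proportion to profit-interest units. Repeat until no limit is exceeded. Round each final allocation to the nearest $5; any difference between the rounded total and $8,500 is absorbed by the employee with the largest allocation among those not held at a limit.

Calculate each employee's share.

Profit-interest units total: 67.
Pro-rata shares before constraints: Andrade 2,029.85; Dube 1,014.93; Marchetti 2,410.45; Tam 126.87; Sato 1,395.52; Nwosu 1,522.39.
Held at cap: Andrade ($900); remaining pool $7,600 reallocated over remaining profit-interest units 51.
Shares after redistribution: Dube 1,192.16 → $1,190; Marchetti 2,831.37 → $2,830; Tam 149.02 → $150; Sato 1,639.22 → $1,640; Nwosu 1,788.24 → $1,790.

Andrade: $900 · Dube: $1,190 · Marchetti: $2,830 · Tam: $150 · Sato: $1,640 · Nwosu: $1,790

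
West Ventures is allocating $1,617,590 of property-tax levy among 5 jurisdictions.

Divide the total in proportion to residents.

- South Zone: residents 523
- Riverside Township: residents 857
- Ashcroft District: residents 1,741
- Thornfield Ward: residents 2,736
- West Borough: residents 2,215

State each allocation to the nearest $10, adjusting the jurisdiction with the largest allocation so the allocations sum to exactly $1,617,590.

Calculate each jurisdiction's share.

Total residents = 8,072.
Raw shares: South Zone 523/8,072 × $1,617,590 = 104,806.69; Riverside Township 857/8,072 × $1,617,590 = 171,738.68; Ashcroft District 1,741/8,072 × $1,617,590 = 348,888.03; Thornfield Ward 2,736/8,072 × $1,617,590 = 548,281.25; West Borough 2,215/8,072 × $1,617,590 = 443,875.35.
Rounded to nearest $10: South Zone $104,810; Riverside Township $171,740; Ashcroft District $348,890; Thornfield Ward $548,280; West Borough $443,880. Sum = $1,617,600.
Difference $1,617,590 − $1,617,600 = −$10 applied to largest allocation (Thornfield Ward): Thornfield Ward becomes $548,270.

South Zone: $104,810; Riverside Township: $171,740; Ashcroft District: $348,890; Thornfield Ward: $548,270; West Borough: $443,880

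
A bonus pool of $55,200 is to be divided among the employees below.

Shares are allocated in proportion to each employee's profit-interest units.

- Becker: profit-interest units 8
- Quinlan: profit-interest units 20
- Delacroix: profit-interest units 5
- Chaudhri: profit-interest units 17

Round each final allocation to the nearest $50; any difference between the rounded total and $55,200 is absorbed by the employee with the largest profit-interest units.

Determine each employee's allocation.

Becker: $8,850 | Quinlan: $22,100 | Delacroix: $5,500 | Chaudhri: $18,750

Combined profit-interest units = 8 + 20 + 5 + 17 = 50.
Unrounded shares: Becker 8,832.00; Quinlan 22,080.00; Delacroix 5,520.00; Chaudhri 18,768.00.
After rounding ($50): Becker $8,850; Quinlan $22,100; Delacroix $5,500; Chaudhri $18,750. Sum = $55,200.
Rounded total matches; no reconciliation needed.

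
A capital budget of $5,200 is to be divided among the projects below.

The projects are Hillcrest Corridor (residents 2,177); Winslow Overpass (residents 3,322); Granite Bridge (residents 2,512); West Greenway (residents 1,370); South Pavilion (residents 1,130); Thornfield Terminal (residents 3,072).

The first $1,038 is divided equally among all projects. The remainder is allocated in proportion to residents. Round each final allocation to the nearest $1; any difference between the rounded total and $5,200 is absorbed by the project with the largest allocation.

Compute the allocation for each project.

Equal tier: $1,038 ÷ 6 = $173 apiece.
Remainder $4,162 by residents (total 13,583): Hillcrest Corridor 667.06 → $667; Winslow Overpass 1,017.90 → $1,018; Granite Bridge 769.71 → $770; West Greenway 419.79 → $420; South Pavilion 346.25 → $346; Thornfield Terminal 941.30 → $941.
Totals: Hillcrest Corridor $173 + $667 = $840; Winslow Overpass $173 + $1,018 = $1,191; Granite Bridge $173 + $770 = $943; West Greenway $173 + $420 = $593; South Pavilion $173 + $346 = $519; Thornfield Terminal $173 + $941 = $1,114.

Hillcrest Corridor: $840 · Winslow Overpass: $1,191 · Granite Bridge: $943 · West Greenway: $593 · South Pavilion: $519 · Thornfield Terminal: $1,114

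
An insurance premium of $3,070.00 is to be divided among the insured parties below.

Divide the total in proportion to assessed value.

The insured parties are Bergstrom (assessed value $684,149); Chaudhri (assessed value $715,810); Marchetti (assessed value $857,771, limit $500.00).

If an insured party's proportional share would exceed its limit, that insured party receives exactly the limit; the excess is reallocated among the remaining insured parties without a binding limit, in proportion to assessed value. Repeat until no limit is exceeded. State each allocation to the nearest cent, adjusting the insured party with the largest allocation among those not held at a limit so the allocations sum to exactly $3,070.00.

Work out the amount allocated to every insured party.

Bergstrom: $1,255.94 · Chaudhri: $1,314.06 · Marchetti: $500.00

Combined assessed value = 2,257,730.
Proportional shares (ignoring caps): Bergstrom 930.2872; Chaudhri 973.3390; Marchetti 1,166.3737.
Cap binds for Marchetti ($500.00); residual $2,570.00 reallocated over remaining assessed value 1,399,959.
Redistributed shares: Bergstrom 1,255.9389 → $1,255.94; Chaudhri 1,314.0611 → $1,314.06.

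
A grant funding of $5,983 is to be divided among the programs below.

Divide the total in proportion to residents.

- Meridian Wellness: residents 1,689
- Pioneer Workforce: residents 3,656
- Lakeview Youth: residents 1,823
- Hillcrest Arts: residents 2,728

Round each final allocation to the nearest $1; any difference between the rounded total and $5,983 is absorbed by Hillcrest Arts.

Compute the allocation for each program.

Meridian Wellness: $1,021 | Pioneer Workforce: $2,210 | Lakeview Youth: $1,102 | Hillcrest Arts: $1,650

Combined residents = 9,896.
Proportional shares: Meridian Wellness 1,689/9,896 × $5,983 = 1,021.15; Pioneer Workforce 3,656/9,896 × $5,983 = 2,210.37; Lakeview Youth 1,823/9,896 × $5,983 = 1,102.16; Hillcrest Arts 2,728/9,896 × $5,983 = 1,649.32.
At nearest $1: Meridian Wellness $1,021; Pioneer Workforce $2,210; Lakeview Youth $1,102; Hillcrest Arts $1,649. Sum = $5,982.
Difference $5,983 − $5,982 = +$1 applied to Hillcrest Arts: Hillcrest Arts becomes $1,650.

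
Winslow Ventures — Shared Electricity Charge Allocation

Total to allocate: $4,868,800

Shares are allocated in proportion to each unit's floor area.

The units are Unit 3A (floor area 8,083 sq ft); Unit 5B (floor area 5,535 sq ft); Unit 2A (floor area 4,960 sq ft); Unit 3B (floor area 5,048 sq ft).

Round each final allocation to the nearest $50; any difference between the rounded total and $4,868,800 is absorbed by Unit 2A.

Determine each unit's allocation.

Sum of floor area: 23,626.
Unrounded shares: Unit 3A 8,083/23,626 × $4,868,800 = 1,665,728.87; Unit 5B 5,535/23,626 × $4,868,800 = 1,140,642.00; Unit 2A 4,960/23,626 × $4,868,800 = 1,022,147.13; Unit 3B 5,048/23,626 × $4,868,800 = 1,040,281.99.
At nearest $50: Unit 3A $1,665,750; Unit 5B $1,140,650; Unit 2A $1,022,150; Unit 3B $1,040,300. Sum = $4,868,850.
Difference $4,868,800 − $4,868,850 = −$50 applied to Unit 2A: Unit 2A becomes $1,022,100.

Unit 3A: $1,665,750 | Unit 5B: $1,140,650 | Unit 2A: $1,022,100 | Unit 3B: $1,040,300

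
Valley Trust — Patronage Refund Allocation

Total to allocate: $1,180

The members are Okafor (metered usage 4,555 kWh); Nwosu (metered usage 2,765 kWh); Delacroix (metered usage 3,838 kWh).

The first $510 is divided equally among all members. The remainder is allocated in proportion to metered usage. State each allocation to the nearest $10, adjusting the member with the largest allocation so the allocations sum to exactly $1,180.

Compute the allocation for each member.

$510 shared equally gives $170 per member.
Remainder $670 by metered usage (total 11,158): Okafor 273.51 → $270; Nwosu 166.03 → $170; Delacroix 230.46 → $230.
Totals: Okafor $170 + $270 = $440; Nwosu $170 + $170 = $340; Delacroix $170 + $230 = $400.

Okafor: $440 · Nwosu: $340 · Delacroix: $400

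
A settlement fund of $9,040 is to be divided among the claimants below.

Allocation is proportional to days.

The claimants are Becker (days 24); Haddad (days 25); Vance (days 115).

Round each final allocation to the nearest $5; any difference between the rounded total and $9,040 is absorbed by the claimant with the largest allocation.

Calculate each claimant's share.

Becker: $1,325 | Haddad: $1,380 | Vance: $6,335

Combined days = 164.
Unrounded shares: Becker 24/164 × $9,040 = 1,322.93; Haddad 25/164 × $9,040 = 1,378.05; Vance 115/164 × $9,040 = 6,339.02.
At nearest $5: Becker $1,325; Haddad $1,380; Vance $6,340. Sum = $9,045.
Difference $9,040 − $9,045 = −$5 applied to largest allocation (Vance): Vance becomes $6,335.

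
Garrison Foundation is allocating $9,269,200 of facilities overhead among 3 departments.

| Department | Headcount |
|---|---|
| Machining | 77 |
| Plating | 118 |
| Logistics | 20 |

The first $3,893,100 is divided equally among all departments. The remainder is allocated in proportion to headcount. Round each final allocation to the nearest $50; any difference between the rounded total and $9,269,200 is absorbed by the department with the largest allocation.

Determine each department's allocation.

$3,893,100 shared equally gives $1,297,700 per department.
Remainder $5,376,100 by headcount (total 215): Machining 1,925,393.95 → $1,925,400; Plating 2,950,603.72 → $2,950,600; Logistics 500,102.33 → $500,100.
Totals: Machining $1,297,700 + $1,925,400 = $3,223,100; Plating $1,297,700 + $2,950,600 = $4,248,300; Logistics $1,297,700 + $500,100 = $1,797,800.

Machining: $3,223,100 | Plating: $4,248,300 | Logistics: $1,797,800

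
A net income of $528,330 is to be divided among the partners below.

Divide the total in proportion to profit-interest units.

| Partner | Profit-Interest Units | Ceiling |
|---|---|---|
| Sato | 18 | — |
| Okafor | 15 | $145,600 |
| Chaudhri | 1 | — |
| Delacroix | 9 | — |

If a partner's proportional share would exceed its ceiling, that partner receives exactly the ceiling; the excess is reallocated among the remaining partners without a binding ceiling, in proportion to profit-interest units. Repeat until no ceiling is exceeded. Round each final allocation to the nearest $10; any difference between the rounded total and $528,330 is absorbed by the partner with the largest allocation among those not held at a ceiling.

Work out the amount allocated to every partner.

Sato: $246,040 · Okafor: $145,600 · Chaudhri: $13,670 · Delacroix: $123,020

Profit-interest units total: 43.
Unconstrained shares: Sato 221,161.40; Okafor 184,301.16; Chaudhri 12,286.74; Delacroix 110,580.70.
Cap binds for Okafor ($145,600); balance $382,730 reallocated over remaining profit-interest units 28.
Redistributed shares: Sato 246,040.71 → $246,040; Chaudhri 13,668.93 → $13,670; Delacroix 123,020.36 → $123,020.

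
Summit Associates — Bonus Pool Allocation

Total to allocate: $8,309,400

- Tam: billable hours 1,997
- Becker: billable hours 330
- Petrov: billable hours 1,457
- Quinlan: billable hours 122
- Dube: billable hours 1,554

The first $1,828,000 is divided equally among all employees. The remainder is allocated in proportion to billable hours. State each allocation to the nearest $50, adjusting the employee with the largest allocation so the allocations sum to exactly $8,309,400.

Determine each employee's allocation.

Tam: $2,736,200 · Becker: $757,350 · Petrov: $2,095,150 · Quinlan: $510,400 · Dube: $2,210,300

Equal tier: $1,828,000 ÷ 5 = $365,600 apiece.
Remainder $6,481,400 by billable hours (total 5,460): Tam 2,370,577.99 → $2,370,600; Becker 391,732.97 → $391,750; Petrov 1,729,560.40 → $1,729,550; Quinlan 144,822.49 → $144,800; Dube 1,844,706.15 → $1,844,700.
Totals: Tam $365,600 + $2,370,600 = $2,736,200; Becker $365,600 + $391,750 = $757,350; Petrov $365,600 + $1,729,550 = $2,095,150; Quinlan $365,600 + $144,800 = $510,400; Dube $365,600 + $1,844,700 = $2,210,300.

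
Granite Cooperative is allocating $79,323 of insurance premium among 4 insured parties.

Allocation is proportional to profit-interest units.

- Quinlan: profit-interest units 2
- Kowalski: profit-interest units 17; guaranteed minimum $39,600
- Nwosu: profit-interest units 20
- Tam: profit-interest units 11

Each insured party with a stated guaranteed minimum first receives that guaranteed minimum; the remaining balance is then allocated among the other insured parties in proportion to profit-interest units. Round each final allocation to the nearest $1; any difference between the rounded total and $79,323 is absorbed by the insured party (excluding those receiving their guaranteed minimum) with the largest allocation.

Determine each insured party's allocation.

Minimums first: Kowalski $39,600. Residual $39,723.
Residual split over remaining profit-interest units 33: Quinlan 2,407.45 → $2,407; Nwosu 24,074.55 → $24,075; Tam 13,241.00 → $13,241.

Quinlan: $2,407 | Kowalski: $39,600 | Nwosu: $24,075 | Tam: $13,241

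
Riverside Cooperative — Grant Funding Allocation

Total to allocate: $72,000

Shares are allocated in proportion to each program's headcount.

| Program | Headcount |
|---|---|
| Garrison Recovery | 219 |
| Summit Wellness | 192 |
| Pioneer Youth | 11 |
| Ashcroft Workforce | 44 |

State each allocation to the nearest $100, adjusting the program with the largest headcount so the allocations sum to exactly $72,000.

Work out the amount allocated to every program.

Garrison Recovery: $33,800 · Summit Wellness: $29,700 · Pioneer Youth: $1,700 · Ashcroft Workforce: $6,800

Headcount total: 219 + 192 + 11 + 44 = 466.
Unrounded shares: Garrison Recovery 33,836.91; Summit Wellness 29,665.24; Pioneer Youth 1,699.57; Ashcroft Workforce 6,798.28.
At nearest $100: Garrison Recovery $33,800; Summit Wellness $29,700; Pioneer Youth $1,700; Ashcroft Workforce $6,800. Sum = $72,000.
No rounding difference to absorb.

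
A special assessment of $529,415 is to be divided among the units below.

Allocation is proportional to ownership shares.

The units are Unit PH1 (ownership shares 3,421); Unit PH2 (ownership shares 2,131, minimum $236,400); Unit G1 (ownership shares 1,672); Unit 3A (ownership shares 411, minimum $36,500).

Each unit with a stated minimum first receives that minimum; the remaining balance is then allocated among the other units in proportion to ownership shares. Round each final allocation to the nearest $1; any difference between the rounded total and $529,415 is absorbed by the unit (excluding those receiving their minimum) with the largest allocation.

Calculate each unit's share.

Fund the minimums — Unit PH2 $236,400; Unit 3A $36,500. Residual $256,515.
Residual split over remaining ownership shares 5,093: Unit PH1 172,302.73 → $172,303; Unit G1 84,212.27 → $84,212.

Unit PH1: $172,303; Unit PH2: $236,400; Unit G1: $84,212; Unit 3A: $36,500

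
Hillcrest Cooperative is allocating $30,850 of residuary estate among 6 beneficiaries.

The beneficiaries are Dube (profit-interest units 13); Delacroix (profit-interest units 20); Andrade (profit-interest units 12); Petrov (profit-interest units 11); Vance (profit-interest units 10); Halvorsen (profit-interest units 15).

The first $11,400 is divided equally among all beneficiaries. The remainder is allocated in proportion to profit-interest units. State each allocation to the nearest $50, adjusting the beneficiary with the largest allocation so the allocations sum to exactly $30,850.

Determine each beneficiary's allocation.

Dube: $5,000; Delacroix: $6,700; Andrade: $4,800; Petrov: $4,550; Vance: $4,300; Halvorsen: $5,500

First tranche $11,400 split equally: $1,900 each.
Remainder $19,450 by profit-interest units (total 81): Dube 3,121.60 → $3,100; Delacroix 4,802.47 → $4,800; Andrade 2,881.48 → $2,900; Petrov 2,641.36 → $2,650; Vance 2,401.23 → $2,400; Halvorsen 3,601.85 → $3,600.
Totals: Dube $1,900 + $3,100 = $5,000; Delacroix $1,900 + $4,800 = $6,700; Andrade $1,900 + $2,900 = $4,800; Petrov $1,900 + $2,650 = $4,550; Vance $1,900 + $2,400 = $4,300; Halvorsen $1,900 + $3,600 = $5,500.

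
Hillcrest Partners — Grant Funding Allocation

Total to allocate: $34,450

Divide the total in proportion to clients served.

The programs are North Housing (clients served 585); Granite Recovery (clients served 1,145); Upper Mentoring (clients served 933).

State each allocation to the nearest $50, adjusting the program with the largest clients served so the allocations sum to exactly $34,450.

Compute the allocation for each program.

North Housing: $7,550 · Granite Recovery: $14,850 · Upper Mentoring: $12,050

Total clients served = 585 + 1,145 + 933 = 2,663.
Pro-rata amounts: North Housing 7,567.87; Granite Recovery 14,812.34; Upper Mentoring 12,069.79.
Rounded to nearest $50: North Housing $7,550; Granite Recovery $14,800; Upper Mentoring $12,050. Sum = $34,400.
Difference $34,450 − $34,400 = +$50 applied to largest clients served (Granite Recovery): Granite Recovery becomes $14,850.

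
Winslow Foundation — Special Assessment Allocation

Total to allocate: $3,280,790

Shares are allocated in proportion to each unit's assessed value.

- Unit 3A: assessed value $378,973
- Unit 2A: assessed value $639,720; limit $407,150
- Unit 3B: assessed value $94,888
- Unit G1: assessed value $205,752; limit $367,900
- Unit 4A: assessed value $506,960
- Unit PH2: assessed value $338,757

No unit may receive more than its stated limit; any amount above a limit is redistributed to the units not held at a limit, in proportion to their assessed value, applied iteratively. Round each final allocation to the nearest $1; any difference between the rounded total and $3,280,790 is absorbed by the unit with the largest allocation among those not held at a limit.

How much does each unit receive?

Combined assessed value = 2,165,050.
Unconstrained shares: Unit 3A 574,273.49; Unit 2A 969,394.23; Unit 3B 143,787.72; Unit G1 311,784.53; Unit 4A 768,217.50001; Unit PH2 513,332.52.
Cap binds for Unit 2A ($407,150); residual $2,873,640 reallocated over remaining assessed value 1,525,330.
Cap binds for Unit G1 ($367,900); residual $2,505,740 reallocated over remaining assessed value 1,319,578.
Shares after redistribution: Unit 3A 719,629.92 → $719,630; Unit 3B 180,182.34 → $180,182; Unit 4A 962,663.78 → $962,664; Unit PH2 643,263.96 → $643,264.

Unit 3A: $719,630 | Unit 2A: $407,150 | Unit 3B: $180,182 | Unit G1: $367,900 | Unit 4A: $962,664 | Unit PH2: $643,264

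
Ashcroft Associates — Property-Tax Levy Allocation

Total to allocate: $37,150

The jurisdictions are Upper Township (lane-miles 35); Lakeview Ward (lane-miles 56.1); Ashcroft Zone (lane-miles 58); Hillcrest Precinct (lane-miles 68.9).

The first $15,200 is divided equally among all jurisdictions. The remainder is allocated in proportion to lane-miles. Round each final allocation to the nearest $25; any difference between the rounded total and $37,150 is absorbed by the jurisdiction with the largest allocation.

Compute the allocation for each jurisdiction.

$15,200 shared equally gives $3,800 per jurisdiction.
Remainder $21,950 by lane-miles (total 218): Upper Township 3,524.08 → $3,525; Lakeview Ward 5,648.60 → $5,650; Ashcroft Zone 5,839.91 → $5,850; Hillcrest Precinct 6,937.41 → $6,925.
Totals: Upper Township $3,800 + $3,525 = $7,325; Lakeview Ward $3,800 + $5,650 = $9,450; Ashcroft Zone $3,800 + $5,850 = $9,650; Hillcrest Precinct $3,800 + $6,925 = $10,725.

Upper Township: $7,325 | Lakeview Ward: $9,450 | Ashcroft Zone: $9,650 | Hillcrest Precinct: $10,725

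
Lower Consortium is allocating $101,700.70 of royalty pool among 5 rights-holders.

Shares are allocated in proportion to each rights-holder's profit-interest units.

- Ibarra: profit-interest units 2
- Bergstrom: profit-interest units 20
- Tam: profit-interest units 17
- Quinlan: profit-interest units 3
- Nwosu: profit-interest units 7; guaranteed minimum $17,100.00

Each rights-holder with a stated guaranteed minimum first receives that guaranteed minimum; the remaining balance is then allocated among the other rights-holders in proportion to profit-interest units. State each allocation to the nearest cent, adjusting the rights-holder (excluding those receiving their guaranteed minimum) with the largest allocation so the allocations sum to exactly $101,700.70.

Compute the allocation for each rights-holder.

Fund the minimums — Nwosu $17,100.00. Balance $84,600.70.
Balance split over remaining profit-interest units 42: Ibarra 4,028.6048 → $4,028.60; Bergstrom 40,286.0476 → $40,286.05; Tam 34,243.1405 → $34,243.14; Quinlan 6,042.9071 → $6,042.91.

Ibarra: $4,028.60 · Bergstrom: $40,286.05 · Tam: $34,243.14 · Quinlan: $6,042.91 · Nwosu: $17,100.00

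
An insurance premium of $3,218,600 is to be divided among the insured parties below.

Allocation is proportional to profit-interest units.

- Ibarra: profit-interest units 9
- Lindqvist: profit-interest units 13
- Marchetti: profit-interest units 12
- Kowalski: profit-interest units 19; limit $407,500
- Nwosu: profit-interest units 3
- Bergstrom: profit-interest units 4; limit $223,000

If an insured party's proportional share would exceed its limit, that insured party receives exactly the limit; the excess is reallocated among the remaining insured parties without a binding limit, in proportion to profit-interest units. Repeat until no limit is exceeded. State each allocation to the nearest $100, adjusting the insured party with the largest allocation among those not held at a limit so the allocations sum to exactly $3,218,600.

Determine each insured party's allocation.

Combined profit-interest units = 60.
Proportional shares (ignoring caps): Ibarra 482,790.00; Lindqvist 697,363.33; Marchetti 643,720.00; Kowalski 1,019,223.33; Nwosu 160,930.00; Bergstrom 214,573.33.
Capped: Kowalski ($407,500); residual $2,811,100 reallocated over remaining profit-interest units 41.
Capped: Bergstrom ($223,000); residual $2,588,100 reallocated over remaining profit-interest units 37.
Remaining shares: Ibarra 629,537.84 → $629,500; Lindqvist 909,332.43 → $909,300; Marchetti 839,383.78 → $839,400; Nwosu 209,845.95 → $209,800.
Rounding difference +$100 applied to Lindqvist → $909,400.

Ibarra: $629,500; Lindqvist: $909,400; Marchetti: $839,400; Kowalski: $407,500; Nwosu: $209,800; Bergstrom: $223,000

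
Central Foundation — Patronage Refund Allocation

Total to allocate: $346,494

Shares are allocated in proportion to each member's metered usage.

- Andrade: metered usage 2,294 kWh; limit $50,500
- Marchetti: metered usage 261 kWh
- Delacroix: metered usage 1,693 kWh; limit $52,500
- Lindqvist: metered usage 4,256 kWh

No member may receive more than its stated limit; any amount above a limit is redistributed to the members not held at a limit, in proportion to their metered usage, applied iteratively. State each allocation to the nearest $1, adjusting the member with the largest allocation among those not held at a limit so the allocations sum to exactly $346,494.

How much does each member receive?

Andrade: $50,500 · Marchetti: $14,070 · Delacroix: $52,500 · Lindqvist: $229,424

Sum of metered usage: 8,504.
Unconstrained shares: Andrade 93,468.63; Marchetti 10,634.40; Delacroix 68,980.99; Lindqvist 173,409.98.
Held at cap: Andrade ($50,500), Delacroix ($52,500); residual $243,494 reallocated over remaining metered usage 4,517.
Redistributed shares: Marchetti 14,069.501 → $14,070; Lindqvist 229,424.499 → $229,424.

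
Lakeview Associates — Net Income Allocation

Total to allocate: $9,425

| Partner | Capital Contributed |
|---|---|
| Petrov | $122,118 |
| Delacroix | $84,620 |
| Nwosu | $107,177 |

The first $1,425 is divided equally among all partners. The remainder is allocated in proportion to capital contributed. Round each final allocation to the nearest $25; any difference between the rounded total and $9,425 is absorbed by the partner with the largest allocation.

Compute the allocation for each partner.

$1,425 shared equally gives $475 per partner.
Remainder $8,000 by capital contributed (total 313,915): Petrov 3,112.13 → $3,100; Delacroix 2,156.51 → $2,150; Nwosu 2,731.36 → $2,725.
Rounding difference +$25 on remainder applied to Petrov.
Totals: Petrov $475 + $3,125 = $3,600; Delacroix $475 + $2,150 = $2,625; Nwosu $475 + $2,725 = $3,200.

Petrov: $3,600 | Delacroix: $2,625 | Nwosu: $3,200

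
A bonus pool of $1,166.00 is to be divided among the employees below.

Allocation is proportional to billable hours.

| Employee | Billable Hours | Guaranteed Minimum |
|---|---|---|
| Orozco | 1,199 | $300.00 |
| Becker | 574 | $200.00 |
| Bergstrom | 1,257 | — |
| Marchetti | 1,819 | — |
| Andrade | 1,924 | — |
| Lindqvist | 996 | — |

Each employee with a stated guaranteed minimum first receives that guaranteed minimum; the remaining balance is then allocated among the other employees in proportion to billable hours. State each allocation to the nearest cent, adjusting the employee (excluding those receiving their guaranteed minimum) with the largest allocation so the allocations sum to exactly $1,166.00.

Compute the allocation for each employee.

Fund the minimums — Orozco $300.00; Becker $200.00. Balance $666.00.
Balance split over remaining billable hours 5,996: Bergstrom 139.6201 → $139.62; Marchetti 202.0437 → $202.04; Andrade 213.7065 → $213.71; Lindqvist 110.6298 → $110.63.

Orozco: $300.00; Becker: $200.00; Bergstrom: $139.62; Marchetti: $202.04; Andrade: $213.71; Lindqvist: $110.63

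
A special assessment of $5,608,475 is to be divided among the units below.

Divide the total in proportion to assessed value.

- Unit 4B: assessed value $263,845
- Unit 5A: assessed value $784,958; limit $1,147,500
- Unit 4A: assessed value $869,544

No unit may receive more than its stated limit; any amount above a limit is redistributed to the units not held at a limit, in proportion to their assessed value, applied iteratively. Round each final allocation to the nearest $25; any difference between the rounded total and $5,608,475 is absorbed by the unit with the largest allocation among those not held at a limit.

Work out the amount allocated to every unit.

Combined assessed value = 1,918,347.
Proportional shares (ignoring caps): Unit 4B 771,376.65; Unit 5A 2,294,901.45; Unit 4A 2,542,196.89.
Held at cap: Unit 5A ($1,147,500); balance $4,460,975 reallocated over remaining assessed value 1,133,389.
Redistributed shares: Unit 4B 1,038,483.65 → $1,038,475; Unit 4A 3,422,491.35 → $3,422,500.

Unit 4B: $1,038,475 | Unit 5A: $1,147,500 | Unit 4A: $3,422,500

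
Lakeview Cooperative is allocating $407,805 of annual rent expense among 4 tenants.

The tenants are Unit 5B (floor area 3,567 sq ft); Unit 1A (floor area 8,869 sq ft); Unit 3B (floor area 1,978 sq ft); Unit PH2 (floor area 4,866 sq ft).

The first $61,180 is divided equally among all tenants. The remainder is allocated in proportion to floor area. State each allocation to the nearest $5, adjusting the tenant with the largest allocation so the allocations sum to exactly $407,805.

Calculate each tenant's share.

Unit 5B: $79,425 | Unit 1A: $174,745 | Unit 3B: $50,855 | Unit PH2: $102,780

First tranche $61,180 split equally: $15,295 each.
Remainder $346,625 by floor area (total 19,280): Unit 5B 64,129.22 → $64,130; Unit 1A 159,451.10 → $159,450; Unit 3B 35,561.42 → $35,560; Unit PH2 87,483.26 → $87,485.
Totals: Unit 5B $15,295 + $64,130 = $79,425; Unit 1A $15,295 + $159,450 = $174,745; Unit 3B $15,295 + $35,560 = $50,855; Unit PH2 $15,295 + $87,485 = $102,780.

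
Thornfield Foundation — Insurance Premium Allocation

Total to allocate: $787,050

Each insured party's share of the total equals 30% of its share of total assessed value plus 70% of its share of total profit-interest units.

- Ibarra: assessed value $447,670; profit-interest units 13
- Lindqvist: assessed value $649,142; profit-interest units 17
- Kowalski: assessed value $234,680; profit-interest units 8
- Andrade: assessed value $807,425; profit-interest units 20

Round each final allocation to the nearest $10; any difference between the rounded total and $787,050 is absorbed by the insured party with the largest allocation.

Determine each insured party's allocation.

Assessed value total 2,138,917; profit-interest units total 58.
Composite weights (30% assessed value + 70% profit-interest units): Ibarra 0.2197; Lindqvist 0.2962; Kowalski 0.1295; Andrade 0.3546.
Raw shares: Ibarra 172,903.71; Lindqvist 233,139.72; Kowalski 101,897.35; Andrade 279,109.21.
After rounding ($10): Ibarra $172,900; Lindqvist $233,140; Kowalski $101,900; Andrade $279,110. Sum = $787,050.
Rounded total matches; no reconciliation needed.

Ibarra: $172,900; Lindqvist: $233,140; Kowalski: $101,900; Andrade: $279,110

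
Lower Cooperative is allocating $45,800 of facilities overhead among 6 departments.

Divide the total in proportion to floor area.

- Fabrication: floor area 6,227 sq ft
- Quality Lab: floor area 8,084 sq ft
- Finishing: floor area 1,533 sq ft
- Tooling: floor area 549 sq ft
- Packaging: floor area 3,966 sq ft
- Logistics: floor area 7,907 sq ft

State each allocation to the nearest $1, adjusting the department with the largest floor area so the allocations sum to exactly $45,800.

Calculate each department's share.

Fabrication: $10,090 · Quality Lab: $13,098 · Finishing: $2,484 · Tooling: $890 · Packaging: $6,426 · Logistics: $12,812

Total floor area = 28,266.
Pro-rata amounts: Fabrication 6,227/28,266 × $45,800 = 10,089.74; Quality Lab 8,084/28,266 × $45,800 = 13,098.68; Finishing 1,533/28,266 × $45,800 = 2,483.95; Tooling 549/28,266 × $45,800 = 889.56; Packaging 3,966/28,266 × $45,800 = 6,426.19; Logistics 7,907/28,266 × $45,800 = 12,811.88.
After rounding ($1): Fabrication $10,090; Quality Lab $13,099; Finishing $2,484; Tooling $890; Packaging $6,426; Logistics $12,812. Sum = $45,801.
Difference $45,800 − $45,801 = −$1 applied to largest floor area (Quality Lab): Quality Lab becomes $13,098.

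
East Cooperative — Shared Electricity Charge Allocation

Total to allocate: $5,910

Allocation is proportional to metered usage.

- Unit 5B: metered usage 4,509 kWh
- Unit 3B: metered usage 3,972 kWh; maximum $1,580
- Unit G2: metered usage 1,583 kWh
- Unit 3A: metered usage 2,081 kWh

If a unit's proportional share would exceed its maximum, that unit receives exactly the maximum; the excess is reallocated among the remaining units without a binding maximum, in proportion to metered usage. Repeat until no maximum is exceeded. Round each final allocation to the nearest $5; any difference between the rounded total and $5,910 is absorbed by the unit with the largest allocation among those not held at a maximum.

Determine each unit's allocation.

Combined metered usage = 12,145.
Proportional shares (ignoring caps): Unit 5B 2,194.17; Unit 3B 1,932.85; Unit G2 770.32; Unit 3A 1,012.66.
Held at cap: Unit 3B ($1,580); balance $4,330 reallocated over remaining metered usage 8,173.
Remaining shares: Unit 5B 2,388.84 → $2,390; Unit G2 838.66 → $840; Unit 3A 1,102.4997 → $1,100.

Unit 5B: $2,390 | Unit 3B: $1,580 | Unit G2: $840 | Unit 3A: $1,100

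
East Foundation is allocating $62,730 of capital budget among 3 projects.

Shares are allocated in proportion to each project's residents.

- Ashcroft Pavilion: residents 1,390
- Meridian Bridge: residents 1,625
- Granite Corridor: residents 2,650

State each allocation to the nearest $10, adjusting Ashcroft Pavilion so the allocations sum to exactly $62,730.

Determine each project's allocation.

Ashcroft Pavilion: $15,400 · Meridian Bridge: $17,990 · Granite Corridor: $29,340

Residents total: 5,665.
Unrounded shares: Ashcroft Pavilion 1,390/5,665 × $62,730 = 15,391.83; Meridian Bridge 1,625/5,665 × $62,730 = 17,994.04; Granite Corridor 2,650/5,665 × $62,730 = 29,344.13.
After rounding ($10): Ashcroft Pavilion $15,390; Meridian Bridge $17,990; Granite Corridor $29,340. Sum = $62,720.
Difference $62,730 − $62,720 = +$10 applied to Ashcroft Pavilion: Ashcroft Pavilion becomes $15,400.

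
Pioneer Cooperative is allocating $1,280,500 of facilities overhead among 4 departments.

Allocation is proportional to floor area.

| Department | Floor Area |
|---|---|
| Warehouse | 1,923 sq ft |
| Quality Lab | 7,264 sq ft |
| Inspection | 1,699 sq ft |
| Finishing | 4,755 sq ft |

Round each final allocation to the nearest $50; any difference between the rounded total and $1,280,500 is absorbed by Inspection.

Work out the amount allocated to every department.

Floor area total: 15,641.
Raw shares: Warehouse 1,923/15,641 × $1,280,500 = 157,432.49; Quality Lab 7,264/15,641 × $1,280,500 = 594,690.37; Inspection 1,699/15,641 × $1,280,500 = 139,094.02; Finishing 4,755/15,641 × $1,280,500 = 389,283.13.
After rounding ($50): Warehouse $157,450; Quality Lab $594,700; Inspection $139,100; Finishing $389,300. Sum = $1,280,550.
Difference $1,280,500 − $1,280,550 = −$50 applied to Inspection: Inspection becomes $139,050.

Warehouse: $157,450 | Quality Lab: $594,700 | Inspection: $139,050 | Finishing: $389,300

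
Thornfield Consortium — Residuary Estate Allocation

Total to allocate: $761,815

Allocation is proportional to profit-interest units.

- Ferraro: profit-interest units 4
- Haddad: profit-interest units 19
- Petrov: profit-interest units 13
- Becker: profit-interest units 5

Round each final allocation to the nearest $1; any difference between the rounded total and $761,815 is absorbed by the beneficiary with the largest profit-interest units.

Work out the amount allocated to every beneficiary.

Ferraro: $74,323; Haddad: $353,037; Petrov: $241,551; Becker: $92,904

Sum of profit-interest units: 41.
Raw shares: Ferraro 4/41 × $761,815 = 74,323.41; Haddad 19/41 × $761,815 = 353,036.22; Petrov 13/41 × $761,815 = 241,551.10; Becker 5/41 × $761,815 = 92,904.27.
Rounded to nearest $1: Ferraro $74,323; Haddad $353,036; Petrov $241,551; Becker $92,904. Sum = $761,814.
Difference $761,815 − $761,814 = +$1 applied to largest profit-interest units (Haddad): Haddad becomes $353,037.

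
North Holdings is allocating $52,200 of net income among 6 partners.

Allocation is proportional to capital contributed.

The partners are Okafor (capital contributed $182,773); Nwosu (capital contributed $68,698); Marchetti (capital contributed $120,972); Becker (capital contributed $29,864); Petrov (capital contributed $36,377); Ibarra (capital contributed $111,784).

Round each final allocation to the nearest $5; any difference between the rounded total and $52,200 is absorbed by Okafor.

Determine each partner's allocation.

Okafor: $17,335 · Nwosu: $6,515 · Marchetti: $11,470 · Becker: $2,830 · Petrov: $3,450 · Ibarra: $10,600

Total capital contributed = 550,468.
Raw shares: Okafor 182,773/550,468 × $52,200 = 17,332.07; Nwosu 68,698/550,468 × $52,200 = 6,514.52; Marchetti 120,972/550,468 × $52,200 = 11,471.58; Becker 29,864/550,468 × $52,200 = 2,831.96; Petrov 36,377/550,468 × $52,200 = 3,449.57; Ibarra 111,784/550,468 × $52,200 = 10,600.30.
Rounded to nearest $5: Okafor $17,330; Nwosu $6,515; Marchetti $11,470; Becker $2,830; Petrov $3,450; Ibarra $10,600. Sum = $52,195.
Difference $52,200 − $52,195 = +$5 applied to Okafor: Okafor becomes $17,335.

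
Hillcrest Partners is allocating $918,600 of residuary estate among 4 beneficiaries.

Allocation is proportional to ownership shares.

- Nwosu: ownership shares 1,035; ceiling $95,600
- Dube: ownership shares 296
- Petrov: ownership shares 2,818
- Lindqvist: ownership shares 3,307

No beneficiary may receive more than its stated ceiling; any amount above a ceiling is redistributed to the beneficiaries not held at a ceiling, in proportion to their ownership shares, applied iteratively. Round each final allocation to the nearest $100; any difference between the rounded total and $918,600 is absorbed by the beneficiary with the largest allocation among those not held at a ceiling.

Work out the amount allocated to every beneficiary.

Nwosu: $95,600 | Dube: $37,900 | Petrov: $361,200 | Lindqvist: $423,900

Combined ownership shares = 7,456.
Proportional shares (ignoring caps): Nwosu 127,514.89; Dube 36,468.03; Petrov 347,185.46; Lindqvist 407,431.63.
Cap binds for Nwosu ($95,600); residual $823,000 reallocated over remaining ownership shares 6,421.
Shares after redistribution: Dube 37,939.26 → $37,900; Petrov 361,192.03 → $361,200; Lindqvist 423,868.71 → $423,900.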